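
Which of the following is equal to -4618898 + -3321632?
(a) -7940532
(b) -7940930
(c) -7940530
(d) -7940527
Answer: c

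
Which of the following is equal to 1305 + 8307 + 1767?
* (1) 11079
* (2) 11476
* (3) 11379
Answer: 3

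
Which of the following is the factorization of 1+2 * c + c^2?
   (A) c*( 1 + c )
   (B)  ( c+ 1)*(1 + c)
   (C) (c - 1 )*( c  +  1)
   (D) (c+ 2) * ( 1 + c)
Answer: B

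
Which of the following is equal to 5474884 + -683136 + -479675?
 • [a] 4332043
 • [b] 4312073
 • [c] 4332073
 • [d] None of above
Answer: b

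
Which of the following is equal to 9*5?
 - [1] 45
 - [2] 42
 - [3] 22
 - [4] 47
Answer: 1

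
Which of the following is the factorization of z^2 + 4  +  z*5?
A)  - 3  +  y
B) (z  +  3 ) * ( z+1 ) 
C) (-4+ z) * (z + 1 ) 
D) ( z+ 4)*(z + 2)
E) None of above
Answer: E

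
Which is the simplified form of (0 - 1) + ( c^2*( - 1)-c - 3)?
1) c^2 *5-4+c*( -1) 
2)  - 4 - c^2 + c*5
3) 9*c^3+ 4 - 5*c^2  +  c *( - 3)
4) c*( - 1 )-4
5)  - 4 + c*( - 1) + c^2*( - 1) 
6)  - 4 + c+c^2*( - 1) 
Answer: 5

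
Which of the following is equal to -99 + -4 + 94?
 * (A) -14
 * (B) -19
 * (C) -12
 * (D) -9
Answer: D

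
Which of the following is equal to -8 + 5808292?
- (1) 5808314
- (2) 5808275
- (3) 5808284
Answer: 3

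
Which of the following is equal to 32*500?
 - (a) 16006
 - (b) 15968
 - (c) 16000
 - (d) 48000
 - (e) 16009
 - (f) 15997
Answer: c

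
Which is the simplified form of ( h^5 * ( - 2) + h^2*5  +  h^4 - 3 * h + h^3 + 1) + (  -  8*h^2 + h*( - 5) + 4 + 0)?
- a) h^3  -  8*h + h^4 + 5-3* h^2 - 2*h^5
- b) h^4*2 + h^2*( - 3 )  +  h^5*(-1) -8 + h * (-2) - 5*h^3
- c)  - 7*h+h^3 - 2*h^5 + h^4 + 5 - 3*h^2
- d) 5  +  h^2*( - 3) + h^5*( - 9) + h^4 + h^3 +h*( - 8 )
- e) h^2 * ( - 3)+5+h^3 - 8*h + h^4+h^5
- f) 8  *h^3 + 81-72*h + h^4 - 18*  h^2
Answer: a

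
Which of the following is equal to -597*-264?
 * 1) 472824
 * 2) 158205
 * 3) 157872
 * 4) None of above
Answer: 4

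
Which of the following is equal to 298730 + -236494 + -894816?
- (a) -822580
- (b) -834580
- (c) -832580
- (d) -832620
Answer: c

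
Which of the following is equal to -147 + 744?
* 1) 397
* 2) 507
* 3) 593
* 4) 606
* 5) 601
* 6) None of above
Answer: 6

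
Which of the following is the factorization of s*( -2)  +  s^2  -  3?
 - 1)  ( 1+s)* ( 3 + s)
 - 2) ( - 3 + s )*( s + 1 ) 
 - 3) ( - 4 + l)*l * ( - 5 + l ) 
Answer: 2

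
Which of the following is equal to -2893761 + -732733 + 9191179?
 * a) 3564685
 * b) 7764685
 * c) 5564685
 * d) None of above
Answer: c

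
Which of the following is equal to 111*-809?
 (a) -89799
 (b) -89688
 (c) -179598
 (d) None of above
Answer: a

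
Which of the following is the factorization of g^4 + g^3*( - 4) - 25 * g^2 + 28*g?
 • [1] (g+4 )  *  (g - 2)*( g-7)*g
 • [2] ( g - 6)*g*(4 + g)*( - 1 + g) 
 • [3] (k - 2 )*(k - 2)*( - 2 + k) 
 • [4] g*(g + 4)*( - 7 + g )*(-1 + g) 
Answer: 4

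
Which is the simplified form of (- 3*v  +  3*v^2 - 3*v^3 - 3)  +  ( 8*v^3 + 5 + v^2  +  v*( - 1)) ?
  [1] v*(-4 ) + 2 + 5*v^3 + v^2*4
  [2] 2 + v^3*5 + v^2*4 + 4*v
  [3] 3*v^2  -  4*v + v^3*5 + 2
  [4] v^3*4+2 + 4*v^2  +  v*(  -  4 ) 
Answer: 1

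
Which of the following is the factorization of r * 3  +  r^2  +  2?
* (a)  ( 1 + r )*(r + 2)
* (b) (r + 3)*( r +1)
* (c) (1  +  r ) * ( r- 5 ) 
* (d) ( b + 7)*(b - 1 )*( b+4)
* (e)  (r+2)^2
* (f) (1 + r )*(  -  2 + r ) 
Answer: a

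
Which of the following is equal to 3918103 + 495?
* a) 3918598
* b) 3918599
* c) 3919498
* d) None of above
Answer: a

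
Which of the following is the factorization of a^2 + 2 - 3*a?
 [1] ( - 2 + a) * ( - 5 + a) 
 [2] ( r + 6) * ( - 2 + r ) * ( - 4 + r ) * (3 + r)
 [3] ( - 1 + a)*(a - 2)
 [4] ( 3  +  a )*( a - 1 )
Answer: 3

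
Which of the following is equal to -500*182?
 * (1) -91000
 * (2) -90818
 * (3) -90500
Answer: 1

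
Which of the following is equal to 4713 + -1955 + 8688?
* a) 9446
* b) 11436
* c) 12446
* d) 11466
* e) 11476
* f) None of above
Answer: f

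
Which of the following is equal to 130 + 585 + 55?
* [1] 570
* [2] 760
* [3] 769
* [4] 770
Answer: 4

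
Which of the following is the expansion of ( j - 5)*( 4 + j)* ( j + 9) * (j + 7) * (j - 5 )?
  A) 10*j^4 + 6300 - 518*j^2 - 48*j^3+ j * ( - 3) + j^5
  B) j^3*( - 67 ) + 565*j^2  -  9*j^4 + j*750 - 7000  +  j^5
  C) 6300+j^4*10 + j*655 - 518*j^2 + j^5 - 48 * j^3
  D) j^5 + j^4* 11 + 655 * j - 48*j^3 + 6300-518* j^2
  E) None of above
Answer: C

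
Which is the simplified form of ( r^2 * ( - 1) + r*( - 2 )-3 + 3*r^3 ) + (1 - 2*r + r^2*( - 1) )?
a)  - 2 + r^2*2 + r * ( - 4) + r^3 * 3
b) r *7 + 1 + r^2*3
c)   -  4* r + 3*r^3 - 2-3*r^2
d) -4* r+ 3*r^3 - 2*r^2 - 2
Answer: d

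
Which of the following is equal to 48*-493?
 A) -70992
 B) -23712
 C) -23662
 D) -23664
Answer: D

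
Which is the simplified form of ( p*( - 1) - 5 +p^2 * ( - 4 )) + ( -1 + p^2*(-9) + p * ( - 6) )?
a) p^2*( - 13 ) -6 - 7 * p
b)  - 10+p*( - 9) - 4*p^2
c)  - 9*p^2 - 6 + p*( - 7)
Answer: a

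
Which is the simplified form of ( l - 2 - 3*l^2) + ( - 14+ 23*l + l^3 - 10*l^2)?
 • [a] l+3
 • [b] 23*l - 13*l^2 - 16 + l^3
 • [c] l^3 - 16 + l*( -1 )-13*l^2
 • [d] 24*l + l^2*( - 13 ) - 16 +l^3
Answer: d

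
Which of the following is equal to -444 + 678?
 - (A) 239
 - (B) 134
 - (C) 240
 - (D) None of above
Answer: D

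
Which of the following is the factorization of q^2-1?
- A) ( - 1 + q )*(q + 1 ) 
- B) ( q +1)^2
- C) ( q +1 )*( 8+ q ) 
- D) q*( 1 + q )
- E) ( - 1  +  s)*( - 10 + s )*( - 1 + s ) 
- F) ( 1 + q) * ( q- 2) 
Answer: A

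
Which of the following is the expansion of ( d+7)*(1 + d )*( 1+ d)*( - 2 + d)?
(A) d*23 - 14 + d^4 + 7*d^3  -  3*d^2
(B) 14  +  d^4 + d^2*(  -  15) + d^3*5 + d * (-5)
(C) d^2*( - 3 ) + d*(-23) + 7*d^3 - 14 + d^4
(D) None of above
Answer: C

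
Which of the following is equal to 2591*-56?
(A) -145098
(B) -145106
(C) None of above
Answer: C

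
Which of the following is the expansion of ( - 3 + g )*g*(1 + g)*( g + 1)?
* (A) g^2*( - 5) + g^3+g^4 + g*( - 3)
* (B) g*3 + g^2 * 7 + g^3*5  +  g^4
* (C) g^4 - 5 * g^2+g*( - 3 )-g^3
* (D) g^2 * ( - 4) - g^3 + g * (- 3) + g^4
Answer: C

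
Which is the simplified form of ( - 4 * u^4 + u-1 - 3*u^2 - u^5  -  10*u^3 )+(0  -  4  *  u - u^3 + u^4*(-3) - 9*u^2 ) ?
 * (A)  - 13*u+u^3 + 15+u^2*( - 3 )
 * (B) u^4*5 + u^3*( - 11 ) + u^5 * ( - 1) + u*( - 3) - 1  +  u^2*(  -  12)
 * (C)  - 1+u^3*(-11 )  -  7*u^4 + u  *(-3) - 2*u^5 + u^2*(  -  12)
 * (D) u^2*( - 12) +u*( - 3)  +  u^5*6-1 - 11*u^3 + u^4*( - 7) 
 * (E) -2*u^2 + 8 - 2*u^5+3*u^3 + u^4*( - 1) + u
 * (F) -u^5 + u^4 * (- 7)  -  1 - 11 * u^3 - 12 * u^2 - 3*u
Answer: F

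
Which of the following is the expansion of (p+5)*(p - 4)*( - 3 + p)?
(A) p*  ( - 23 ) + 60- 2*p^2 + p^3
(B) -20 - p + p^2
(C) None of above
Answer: A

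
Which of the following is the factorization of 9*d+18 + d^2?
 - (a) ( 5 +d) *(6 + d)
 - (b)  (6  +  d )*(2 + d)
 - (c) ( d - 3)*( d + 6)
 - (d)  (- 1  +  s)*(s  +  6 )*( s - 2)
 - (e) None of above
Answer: e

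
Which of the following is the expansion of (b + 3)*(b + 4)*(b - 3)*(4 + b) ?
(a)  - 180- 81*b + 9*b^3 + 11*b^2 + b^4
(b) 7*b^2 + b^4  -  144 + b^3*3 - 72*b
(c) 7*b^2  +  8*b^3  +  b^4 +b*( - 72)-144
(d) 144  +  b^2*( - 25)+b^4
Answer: c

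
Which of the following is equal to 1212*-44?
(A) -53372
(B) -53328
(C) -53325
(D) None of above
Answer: B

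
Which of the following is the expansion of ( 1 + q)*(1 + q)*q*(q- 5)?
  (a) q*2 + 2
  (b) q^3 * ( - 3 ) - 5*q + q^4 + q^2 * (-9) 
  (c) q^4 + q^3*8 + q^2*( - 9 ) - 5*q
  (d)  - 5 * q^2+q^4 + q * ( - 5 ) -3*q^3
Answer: b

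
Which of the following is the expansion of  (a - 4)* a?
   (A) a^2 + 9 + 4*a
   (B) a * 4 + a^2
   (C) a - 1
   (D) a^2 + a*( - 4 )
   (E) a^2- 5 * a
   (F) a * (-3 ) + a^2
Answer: D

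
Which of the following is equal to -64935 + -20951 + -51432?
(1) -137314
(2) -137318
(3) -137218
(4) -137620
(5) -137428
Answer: 2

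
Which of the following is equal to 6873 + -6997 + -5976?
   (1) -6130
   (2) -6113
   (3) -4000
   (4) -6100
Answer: 4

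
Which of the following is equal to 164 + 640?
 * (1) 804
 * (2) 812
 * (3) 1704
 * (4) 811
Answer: 1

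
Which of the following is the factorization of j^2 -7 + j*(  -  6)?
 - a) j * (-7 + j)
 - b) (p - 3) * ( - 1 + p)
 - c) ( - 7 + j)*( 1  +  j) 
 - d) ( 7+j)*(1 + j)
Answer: c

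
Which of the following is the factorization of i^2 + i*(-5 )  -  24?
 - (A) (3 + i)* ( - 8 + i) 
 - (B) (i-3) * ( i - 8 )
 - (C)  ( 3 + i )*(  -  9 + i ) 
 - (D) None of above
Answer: A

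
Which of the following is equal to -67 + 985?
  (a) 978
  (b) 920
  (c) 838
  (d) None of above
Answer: d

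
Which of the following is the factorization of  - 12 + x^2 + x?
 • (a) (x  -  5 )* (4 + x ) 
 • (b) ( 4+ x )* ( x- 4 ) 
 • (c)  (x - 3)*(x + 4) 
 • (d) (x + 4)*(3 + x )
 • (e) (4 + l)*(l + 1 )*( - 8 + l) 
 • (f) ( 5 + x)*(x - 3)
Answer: c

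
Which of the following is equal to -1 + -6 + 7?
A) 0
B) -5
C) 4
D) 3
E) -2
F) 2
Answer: A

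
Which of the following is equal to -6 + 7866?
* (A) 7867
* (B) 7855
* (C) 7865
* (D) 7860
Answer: D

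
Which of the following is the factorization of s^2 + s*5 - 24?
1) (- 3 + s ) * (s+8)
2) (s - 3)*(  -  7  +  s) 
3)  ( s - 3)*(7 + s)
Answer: 1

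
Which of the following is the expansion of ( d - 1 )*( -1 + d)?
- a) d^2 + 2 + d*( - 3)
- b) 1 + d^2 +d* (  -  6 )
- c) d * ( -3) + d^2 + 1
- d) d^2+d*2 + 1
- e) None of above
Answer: e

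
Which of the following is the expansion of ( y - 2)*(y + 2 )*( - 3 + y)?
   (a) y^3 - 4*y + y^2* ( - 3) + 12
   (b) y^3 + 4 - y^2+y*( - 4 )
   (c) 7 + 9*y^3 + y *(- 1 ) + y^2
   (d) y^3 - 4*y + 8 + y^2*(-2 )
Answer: a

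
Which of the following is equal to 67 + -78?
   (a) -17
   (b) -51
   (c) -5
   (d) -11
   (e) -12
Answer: d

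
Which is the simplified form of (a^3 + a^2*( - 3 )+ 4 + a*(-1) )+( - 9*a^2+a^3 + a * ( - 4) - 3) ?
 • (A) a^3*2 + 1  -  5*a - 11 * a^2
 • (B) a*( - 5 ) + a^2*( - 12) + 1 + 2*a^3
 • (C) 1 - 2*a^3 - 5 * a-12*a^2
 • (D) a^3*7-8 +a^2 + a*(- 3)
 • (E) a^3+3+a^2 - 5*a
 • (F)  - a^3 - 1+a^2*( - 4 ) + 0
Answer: B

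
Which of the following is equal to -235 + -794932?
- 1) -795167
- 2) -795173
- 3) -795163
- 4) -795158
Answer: 1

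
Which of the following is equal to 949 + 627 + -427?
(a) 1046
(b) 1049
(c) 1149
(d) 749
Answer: c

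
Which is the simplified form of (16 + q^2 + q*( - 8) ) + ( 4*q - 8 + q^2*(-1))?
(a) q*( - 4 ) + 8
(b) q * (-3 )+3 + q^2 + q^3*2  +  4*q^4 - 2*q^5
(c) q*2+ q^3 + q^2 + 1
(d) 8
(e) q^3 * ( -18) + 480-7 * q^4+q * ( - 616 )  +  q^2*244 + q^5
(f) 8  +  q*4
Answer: a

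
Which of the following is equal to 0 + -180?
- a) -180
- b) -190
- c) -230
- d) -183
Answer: a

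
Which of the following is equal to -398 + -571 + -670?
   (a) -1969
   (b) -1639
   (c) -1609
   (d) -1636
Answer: b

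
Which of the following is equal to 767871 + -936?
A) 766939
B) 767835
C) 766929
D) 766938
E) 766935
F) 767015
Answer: E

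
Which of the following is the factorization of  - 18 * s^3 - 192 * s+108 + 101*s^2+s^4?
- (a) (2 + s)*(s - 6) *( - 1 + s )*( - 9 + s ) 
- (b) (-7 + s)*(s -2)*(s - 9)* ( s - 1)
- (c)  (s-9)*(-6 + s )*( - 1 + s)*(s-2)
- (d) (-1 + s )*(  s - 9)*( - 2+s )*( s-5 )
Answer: c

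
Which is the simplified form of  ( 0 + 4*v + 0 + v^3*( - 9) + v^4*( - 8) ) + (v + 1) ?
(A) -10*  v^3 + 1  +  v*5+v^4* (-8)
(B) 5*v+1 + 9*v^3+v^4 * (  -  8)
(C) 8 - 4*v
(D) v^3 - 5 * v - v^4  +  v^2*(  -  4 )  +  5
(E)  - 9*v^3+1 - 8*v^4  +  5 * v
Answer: E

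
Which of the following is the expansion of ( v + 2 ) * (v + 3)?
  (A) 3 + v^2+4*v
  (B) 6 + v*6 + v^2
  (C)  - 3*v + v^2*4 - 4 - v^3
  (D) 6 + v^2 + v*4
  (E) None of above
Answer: E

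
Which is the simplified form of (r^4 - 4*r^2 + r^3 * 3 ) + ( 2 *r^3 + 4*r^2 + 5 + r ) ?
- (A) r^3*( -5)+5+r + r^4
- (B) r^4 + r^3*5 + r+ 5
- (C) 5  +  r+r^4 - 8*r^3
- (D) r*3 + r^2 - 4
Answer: B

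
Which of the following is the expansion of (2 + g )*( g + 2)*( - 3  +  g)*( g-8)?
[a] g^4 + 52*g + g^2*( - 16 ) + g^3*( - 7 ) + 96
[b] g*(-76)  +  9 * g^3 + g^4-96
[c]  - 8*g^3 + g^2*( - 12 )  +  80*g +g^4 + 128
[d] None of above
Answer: a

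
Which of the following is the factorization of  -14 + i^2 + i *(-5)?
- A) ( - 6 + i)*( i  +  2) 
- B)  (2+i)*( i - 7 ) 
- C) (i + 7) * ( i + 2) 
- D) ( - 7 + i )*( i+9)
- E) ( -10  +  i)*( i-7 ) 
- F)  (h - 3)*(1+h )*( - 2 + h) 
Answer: B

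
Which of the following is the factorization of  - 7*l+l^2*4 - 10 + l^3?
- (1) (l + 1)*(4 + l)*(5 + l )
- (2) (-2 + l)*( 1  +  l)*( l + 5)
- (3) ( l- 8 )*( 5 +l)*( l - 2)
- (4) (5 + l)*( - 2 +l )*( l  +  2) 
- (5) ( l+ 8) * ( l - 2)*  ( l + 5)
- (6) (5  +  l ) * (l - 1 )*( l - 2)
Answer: 2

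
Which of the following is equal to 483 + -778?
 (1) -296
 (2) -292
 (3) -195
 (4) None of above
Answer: 4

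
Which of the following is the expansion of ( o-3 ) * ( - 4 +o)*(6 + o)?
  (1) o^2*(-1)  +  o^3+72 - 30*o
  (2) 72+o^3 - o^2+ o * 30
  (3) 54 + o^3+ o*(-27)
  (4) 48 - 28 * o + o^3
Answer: 1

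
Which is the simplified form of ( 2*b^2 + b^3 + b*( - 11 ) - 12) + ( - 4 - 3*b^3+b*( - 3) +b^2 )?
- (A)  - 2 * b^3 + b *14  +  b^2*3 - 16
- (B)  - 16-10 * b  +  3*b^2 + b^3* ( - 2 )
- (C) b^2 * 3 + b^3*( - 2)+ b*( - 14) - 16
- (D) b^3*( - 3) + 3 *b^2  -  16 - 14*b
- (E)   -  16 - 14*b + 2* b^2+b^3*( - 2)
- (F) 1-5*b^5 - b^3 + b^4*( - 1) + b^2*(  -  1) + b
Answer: C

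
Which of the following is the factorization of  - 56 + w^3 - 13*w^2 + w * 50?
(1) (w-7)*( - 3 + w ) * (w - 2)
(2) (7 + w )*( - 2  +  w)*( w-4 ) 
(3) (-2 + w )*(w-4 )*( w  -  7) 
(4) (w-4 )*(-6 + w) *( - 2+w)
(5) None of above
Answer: 3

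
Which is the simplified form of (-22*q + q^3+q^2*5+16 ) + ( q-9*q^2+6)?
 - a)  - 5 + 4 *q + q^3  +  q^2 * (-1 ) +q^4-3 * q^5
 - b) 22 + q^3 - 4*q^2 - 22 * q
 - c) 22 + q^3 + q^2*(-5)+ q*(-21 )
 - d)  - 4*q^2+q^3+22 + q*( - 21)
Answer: d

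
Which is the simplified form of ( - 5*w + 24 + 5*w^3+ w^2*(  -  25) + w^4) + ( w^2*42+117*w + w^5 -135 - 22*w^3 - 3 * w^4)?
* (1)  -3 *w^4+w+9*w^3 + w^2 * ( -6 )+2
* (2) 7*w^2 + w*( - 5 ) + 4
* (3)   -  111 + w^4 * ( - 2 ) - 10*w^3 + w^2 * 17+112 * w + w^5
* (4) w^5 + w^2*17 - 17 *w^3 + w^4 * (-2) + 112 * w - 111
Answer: 4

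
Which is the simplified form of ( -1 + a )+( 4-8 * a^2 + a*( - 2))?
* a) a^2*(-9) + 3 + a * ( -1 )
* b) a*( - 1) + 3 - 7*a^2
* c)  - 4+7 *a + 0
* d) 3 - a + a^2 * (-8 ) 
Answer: d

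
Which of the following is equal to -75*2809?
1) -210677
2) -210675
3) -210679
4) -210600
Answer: 2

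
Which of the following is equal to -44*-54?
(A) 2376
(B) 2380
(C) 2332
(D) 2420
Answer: A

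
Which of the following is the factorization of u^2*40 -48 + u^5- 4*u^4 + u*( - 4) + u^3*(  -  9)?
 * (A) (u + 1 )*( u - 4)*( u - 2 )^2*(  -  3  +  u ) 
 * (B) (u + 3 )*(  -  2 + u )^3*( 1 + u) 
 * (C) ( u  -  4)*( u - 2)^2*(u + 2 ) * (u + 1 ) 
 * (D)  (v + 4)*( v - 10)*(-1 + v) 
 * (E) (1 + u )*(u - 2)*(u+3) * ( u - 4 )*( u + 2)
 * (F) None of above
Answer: F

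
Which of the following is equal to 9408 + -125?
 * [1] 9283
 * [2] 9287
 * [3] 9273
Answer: 1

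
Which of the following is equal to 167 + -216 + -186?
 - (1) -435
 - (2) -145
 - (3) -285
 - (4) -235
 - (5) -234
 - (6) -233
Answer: 4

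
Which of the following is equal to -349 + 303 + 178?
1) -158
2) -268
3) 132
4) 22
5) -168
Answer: 3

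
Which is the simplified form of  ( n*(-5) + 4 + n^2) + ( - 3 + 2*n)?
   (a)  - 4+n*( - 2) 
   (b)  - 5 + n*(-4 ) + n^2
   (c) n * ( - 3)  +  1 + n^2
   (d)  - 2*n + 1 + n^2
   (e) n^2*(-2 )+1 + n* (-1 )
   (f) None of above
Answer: c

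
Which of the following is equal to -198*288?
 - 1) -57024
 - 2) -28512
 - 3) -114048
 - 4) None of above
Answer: 1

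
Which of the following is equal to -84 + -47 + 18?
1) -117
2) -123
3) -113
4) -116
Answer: 3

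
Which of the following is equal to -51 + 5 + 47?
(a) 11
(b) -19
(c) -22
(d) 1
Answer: d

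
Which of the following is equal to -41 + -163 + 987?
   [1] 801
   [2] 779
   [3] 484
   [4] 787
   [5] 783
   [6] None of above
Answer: 5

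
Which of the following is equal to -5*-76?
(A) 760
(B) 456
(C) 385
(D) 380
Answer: D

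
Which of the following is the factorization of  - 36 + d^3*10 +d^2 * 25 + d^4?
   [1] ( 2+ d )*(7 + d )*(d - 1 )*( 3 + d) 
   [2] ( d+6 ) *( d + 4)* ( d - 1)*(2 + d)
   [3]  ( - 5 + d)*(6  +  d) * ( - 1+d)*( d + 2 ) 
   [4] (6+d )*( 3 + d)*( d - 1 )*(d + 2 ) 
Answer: 4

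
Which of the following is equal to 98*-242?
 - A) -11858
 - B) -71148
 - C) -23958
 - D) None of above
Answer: D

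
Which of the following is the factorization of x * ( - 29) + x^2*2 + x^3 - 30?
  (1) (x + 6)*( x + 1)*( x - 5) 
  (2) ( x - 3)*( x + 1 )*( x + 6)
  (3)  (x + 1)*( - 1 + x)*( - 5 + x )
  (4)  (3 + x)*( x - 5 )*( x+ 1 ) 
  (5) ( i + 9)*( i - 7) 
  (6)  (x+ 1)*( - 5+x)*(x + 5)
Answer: 1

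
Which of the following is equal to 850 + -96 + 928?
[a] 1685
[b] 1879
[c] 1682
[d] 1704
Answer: c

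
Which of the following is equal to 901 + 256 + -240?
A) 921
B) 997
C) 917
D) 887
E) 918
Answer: C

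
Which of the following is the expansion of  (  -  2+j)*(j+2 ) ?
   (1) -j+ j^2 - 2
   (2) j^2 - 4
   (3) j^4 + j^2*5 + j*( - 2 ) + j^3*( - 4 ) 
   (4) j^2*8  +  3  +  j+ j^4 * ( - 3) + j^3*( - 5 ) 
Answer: 2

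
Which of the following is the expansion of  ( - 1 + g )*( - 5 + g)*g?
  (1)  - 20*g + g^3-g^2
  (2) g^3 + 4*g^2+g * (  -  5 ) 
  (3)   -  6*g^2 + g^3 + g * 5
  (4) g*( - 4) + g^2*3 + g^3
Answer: 3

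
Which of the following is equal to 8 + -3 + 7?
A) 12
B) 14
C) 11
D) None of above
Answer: A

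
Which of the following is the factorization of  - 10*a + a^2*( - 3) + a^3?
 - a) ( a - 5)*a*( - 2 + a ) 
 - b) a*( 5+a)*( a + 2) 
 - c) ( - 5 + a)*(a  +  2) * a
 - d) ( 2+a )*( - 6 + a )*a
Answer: c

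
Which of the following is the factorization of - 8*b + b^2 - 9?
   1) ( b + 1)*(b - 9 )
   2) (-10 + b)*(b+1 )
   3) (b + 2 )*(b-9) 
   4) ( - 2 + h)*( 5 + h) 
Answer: 1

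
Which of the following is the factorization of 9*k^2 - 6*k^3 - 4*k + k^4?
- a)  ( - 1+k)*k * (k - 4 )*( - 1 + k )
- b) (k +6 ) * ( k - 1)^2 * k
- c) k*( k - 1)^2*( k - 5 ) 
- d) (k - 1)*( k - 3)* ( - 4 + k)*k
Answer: a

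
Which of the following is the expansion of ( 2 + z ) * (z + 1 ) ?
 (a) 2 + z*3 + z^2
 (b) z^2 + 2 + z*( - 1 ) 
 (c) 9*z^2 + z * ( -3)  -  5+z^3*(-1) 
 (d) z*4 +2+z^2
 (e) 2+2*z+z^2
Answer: a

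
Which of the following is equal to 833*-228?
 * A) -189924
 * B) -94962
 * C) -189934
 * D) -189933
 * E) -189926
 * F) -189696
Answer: A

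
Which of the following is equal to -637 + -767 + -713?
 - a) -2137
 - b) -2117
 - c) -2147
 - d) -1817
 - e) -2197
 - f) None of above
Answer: b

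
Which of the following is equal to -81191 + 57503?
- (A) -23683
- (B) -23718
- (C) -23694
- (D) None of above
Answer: D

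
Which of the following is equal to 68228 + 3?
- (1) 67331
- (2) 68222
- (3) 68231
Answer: 3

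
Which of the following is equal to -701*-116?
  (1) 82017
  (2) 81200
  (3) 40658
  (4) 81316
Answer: 4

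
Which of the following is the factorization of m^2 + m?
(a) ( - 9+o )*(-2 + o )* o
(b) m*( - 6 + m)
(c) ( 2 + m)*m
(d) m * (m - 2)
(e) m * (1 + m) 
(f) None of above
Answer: e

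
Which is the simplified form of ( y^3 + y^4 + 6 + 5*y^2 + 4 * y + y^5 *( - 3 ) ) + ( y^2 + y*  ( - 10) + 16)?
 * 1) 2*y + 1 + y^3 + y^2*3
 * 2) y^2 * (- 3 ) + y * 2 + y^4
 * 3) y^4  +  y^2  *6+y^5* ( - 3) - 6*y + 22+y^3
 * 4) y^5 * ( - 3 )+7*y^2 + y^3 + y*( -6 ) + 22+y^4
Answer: 3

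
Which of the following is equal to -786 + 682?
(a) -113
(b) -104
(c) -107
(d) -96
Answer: b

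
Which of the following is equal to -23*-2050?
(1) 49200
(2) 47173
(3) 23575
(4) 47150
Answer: 4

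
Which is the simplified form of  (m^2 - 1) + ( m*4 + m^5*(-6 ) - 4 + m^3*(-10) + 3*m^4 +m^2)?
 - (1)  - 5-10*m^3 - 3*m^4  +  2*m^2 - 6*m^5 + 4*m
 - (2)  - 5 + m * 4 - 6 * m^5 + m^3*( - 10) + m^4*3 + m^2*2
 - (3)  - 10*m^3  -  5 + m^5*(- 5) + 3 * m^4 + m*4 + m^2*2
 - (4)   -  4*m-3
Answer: 2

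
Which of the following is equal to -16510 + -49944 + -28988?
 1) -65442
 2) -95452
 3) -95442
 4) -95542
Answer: 3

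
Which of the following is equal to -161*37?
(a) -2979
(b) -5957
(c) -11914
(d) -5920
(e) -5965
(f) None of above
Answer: b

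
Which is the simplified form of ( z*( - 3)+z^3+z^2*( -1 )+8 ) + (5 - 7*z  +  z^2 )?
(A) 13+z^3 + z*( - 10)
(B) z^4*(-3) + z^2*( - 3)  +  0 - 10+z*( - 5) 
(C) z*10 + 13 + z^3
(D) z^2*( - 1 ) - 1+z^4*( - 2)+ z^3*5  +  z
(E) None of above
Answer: A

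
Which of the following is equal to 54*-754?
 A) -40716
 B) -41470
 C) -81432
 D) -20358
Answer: A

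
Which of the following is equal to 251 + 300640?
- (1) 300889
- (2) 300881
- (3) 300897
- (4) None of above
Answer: 4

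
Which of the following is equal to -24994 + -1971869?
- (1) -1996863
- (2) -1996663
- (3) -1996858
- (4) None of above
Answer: 1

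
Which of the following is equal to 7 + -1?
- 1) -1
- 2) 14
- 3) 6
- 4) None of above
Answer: 3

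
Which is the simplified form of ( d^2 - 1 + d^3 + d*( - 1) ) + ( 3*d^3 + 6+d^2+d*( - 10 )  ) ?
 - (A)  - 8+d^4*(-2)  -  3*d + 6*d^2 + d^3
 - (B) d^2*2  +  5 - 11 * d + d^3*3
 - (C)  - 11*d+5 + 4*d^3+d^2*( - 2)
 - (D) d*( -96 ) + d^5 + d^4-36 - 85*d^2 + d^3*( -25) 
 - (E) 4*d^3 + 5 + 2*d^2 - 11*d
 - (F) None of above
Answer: E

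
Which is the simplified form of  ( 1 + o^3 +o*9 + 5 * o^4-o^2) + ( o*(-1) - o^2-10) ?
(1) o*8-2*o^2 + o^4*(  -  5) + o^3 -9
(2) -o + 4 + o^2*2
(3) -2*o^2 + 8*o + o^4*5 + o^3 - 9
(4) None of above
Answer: 3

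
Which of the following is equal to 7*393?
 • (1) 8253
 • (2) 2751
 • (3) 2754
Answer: 2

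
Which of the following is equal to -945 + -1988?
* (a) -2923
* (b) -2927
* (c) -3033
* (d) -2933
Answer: d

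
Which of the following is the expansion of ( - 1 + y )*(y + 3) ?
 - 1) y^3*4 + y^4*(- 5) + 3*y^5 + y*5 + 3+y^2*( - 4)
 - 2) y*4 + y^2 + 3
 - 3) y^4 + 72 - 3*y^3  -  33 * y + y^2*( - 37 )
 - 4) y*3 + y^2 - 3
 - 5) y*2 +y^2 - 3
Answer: 5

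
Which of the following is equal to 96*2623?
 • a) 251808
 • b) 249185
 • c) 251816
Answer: a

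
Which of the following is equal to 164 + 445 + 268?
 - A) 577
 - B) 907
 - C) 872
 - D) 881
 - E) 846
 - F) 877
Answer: F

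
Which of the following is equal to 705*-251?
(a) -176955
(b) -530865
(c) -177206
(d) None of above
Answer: a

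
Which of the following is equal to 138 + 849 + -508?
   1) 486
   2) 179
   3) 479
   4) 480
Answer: 3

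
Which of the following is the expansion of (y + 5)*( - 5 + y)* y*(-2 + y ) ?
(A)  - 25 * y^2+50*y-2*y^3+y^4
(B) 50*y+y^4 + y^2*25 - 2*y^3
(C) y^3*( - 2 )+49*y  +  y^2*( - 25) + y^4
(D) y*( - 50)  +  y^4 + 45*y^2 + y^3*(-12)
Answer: A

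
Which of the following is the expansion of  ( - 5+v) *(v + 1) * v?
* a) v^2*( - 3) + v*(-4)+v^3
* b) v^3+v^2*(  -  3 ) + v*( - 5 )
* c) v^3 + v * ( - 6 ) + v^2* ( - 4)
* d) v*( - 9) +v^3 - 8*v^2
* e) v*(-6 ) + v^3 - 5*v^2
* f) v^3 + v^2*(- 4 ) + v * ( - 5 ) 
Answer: f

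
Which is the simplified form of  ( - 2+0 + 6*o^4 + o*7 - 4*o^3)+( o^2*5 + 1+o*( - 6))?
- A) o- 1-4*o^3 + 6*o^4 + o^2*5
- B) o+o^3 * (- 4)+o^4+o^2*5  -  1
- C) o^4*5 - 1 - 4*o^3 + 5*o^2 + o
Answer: A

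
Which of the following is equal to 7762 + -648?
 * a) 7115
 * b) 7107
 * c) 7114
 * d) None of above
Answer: c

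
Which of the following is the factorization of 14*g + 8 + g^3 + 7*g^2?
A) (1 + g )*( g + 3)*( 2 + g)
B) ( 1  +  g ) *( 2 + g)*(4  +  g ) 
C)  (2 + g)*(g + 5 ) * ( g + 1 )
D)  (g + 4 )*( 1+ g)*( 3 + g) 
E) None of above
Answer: B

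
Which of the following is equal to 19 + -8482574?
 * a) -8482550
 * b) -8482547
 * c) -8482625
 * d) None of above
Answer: d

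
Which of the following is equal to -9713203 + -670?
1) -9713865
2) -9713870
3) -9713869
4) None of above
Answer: 4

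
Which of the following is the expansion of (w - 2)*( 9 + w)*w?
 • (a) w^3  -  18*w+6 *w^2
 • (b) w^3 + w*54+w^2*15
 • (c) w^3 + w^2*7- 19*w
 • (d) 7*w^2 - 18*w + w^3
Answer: d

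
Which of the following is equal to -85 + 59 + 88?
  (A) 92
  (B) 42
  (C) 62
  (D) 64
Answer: C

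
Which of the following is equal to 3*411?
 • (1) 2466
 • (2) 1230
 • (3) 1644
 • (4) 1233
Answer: 4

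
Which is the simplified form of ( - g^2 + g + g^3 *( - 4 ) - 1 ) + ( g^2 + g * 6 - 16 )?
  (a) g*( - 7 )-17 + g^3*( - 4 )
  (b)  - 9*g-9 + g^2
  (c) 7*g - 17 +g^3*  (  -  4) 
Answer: c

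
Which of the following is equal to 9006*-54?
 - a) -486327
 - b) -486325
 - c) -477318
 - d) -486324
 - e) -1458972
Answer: d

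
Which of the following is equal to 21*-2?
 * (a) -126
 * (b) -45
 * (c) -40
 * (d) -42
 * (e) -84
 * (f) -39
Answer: d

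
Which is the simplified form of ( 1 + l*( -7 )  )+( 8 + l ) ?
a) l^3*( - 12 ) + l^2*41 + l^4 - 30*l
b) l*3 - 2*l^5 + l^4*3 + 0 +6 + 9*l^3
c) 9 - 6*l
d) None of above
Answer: c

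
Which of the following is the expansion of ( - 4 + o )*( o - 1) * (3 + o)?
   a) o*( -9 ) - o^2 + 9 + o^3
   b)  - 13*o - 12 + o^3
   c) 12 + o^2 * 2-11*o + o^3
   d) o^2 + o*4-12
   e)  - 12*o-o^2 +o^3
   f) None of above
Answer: f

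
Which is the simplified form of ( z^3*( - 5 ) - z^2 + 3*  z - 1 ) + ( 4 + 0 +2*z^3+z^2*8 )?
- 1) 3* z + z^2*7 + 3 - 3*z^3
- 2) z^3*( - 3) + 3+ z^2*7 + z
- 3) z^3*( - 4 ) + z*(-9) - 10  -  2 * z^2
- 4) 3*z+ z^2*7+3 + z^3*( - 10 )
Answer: 1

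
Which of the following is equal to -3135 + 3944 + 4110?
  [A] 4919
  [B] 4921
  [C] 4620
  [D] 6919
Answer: A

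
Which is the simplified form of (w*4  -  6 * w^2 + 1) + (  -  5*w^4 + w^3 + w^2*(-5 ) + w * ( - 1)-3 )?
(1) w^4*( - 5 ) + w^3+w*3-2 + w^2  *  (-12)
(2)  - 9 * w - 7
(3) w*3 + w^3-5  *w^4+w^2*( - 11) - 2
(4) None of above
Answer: 3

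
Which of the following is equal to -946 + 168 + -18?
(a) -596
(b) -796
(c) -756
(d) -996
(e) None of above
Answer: b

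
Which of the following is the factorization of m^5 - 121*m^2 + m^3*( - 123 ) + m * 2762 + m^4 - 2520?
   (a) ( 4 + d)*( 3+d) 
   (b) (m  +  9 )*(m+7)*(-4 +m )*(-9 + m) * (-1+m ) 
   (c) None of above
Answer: c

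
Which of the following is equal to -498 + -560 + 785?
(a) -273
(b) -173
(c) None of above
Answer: a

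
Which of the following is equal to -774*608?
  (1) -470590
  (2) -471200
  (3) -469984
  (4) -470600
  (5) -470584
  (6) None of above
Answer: 6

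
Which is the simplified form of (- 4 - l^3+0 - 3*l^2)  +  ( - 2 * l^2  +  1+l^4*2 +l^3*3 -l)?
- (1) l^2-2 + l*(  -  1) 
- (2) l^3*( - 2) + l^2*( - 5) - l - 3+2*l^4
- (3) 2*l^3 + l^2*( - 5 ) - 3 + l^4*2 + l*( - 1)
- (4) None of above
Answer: 3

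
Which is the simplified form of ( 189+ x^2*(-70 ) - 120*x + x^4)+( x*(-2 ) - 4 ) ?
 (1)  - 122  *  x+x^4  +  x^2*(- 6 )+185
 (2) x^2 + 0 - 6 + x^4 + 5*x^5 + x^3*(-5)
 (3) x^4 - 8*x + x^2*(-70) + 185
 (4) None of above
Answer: 4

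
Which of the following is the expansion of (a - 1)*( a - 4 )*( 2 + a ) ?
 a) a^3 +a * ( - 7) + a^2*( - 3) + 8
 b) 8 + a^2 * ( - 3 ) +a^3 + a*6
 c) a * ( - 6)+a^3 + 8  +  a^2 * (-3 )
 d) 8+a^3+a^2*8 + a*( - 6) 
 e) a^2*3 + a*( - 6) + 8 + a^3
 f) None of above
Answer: c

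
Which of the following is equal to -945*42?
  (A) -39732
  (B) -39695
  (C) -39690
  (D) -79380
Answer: C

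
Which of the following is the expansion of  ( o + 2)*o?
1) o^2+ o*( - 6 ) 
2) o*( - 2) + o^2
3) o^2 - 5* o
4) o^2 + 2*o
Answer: 4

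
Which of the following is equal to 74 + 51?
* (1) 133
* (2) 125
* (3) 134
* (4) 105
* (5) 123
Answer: 2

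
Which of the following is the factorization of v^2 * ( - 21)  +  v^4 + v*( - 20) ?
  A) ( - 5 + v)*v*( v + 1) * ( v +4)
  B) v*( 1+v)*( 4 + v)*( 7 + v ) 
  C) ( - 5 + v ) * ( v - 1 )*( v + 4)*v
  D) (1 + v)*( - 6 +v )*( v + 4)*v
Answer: A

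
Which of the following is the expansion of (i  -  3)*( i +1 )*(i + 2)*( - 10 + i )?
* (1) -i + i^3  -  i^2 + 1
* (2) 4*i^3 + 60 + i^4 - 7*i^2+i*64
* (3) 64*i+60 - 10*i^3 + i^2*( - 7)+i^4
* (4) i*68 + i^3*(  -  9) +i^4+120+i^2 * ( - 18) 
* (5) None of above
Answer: 3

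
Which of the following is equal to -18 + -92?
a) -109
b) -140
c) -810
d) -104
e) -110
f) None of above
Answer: e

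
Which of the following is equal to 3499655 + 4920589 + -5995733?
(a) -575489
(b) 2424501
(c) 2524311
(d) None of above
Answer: d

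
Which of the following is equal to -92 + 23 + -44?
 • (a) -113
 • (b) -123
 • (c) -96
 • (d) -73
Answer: a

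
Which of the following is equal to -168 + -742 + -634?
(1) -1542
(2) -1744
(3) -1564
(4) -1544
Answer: 4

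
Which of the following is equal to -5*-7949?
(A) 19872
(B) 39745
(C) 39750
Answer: B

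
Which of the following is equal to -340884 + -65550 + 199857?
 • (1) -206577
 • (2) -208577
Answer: 1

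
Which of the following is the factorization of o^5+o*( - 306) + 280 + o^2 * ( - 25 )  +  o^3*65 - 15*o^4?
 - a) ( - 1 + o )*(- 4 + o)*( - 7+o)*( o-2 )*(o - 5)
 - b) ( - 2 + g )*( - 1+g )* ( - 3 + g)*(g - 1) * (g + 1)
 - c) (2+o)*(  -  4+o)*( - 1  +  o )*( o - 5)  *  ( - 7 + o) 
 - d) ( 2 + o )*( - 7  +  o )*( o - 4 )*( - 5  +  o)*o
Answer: c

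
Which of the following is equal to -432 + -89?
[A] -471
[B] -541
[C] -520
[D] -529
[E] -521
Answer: E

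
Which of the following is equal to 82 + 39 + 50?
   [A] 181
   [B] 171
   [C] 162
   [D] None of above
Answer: B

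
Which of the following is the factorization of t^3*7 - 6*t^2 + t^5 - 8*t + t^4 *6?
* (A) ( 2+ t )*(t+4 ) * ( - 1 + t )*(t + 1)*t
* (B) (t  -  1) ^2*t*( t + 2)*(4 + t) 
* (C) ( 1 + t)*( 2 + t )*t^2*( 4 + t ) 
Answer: A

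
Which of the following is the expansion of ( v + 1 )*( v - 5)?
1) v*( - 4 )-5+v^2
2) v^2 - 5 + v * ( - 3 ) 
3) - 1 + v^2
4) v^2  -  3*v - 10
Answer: 1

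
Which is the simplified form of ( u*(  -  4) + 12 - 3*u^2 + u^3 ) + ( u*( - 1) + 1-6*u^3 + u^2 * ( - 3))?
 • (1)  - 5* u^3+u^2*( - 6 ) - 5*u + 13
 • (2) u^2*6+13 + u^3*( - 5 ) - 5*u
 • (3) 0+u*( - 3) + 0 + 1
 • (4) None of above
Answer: 1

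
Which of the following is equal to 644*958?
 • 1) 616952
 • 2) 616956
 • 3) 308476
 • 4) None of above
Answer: 1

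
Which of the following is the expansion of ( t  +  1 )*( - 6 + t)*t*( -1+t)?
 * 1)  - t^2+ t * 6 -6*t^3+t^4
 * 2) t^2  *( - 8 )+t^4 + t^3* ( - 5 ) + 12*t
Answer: 1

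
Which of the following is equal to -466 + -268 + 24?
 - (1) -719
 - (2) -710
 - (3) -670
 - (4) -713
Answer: 2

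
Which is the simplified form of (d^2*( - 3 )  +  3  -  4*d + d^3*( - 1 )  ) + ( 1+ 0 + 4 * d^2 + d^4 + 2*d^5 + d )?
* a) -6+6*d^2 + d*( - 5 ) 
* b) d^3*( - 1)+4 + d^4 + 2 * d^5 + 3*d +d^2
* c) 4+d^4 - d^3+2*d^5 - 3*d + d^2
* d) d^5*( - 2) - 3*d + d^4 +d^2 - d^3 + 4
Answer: c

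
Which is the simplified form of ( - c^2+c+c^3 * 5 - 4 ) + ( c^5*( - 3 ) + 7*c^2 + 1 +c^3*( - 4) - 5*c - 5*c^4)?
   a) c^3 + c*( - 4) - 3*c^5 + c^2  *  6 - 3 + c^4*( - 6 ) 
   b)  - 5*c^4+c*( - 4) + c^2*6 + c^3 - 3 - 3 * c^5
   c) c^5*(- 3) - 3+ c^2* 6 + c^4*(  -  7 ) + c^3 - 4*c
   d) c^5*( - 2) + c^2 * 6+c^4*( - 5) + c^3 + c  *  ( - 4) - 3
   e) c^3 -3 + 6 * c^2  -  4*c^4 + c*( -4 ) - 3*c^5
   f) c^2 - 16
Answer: b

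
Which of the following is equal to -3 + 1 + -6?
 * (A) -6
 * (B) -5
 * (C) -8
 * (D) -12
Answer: C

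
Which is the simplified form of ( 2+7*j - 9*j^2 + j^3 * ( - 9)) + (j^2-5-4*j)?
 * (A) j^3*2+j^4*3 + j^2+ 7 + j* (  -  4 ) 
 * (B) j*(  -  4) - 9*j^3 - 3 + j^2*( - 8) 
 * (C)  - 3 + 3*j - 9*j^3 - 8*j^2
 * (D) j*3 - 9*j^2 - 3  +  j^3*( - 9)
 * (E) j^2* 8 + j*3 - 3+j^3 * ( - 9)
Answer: C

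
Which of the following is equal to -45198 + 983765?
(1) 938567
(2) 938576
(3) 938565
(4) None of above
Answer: 1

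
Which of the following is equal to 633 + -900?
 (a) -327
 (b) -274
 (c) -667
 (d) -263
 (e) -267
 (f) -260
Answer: e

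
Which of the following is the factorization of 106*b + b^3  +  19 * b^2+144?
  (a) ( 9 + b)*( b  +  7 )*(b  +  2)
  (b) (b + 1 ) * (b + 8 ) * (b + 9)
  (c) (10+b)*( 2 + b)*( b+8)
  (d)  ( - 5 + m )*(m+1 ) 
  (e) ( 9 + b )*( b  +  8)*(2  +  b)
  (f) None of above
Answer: e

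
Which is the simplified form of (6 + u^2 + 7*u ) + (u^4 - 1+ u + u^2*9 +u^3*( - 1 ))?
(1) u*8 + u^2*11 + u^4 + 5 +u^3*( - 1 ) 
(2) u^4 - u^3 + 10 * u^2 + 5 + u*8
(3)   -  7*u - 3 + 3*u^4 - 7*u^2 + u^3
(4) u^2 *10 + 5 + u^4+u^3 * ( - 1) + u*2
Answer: 2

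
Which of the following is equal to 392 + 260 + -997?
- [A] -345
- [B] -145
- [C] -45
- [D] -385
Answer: A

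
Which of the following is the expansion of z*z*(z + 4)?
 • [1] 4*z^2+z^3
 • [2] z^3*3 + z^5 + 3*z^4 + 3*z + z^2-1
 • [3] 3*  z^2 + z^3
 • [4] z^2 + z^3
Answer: 1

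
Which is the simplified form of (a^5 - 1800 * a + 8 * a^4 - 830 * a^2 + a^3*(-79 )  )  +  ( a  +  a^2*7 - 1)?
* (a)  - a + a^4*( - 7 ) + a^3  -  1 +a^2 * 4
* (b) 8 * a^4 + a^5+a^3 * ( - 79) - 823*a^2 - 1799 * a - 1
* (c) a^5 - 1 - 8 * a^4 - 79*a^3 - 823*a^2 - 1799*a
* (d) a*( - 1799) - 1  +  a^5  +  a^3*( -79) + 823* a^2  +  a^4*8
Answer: b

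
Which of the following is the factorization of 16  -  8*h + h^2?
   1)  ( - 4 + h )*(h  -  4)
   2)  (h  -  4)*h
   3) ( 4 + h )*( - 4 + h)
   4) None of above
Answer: 1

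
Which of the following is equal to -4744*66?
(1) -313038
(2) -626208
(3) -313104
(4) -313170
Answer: 3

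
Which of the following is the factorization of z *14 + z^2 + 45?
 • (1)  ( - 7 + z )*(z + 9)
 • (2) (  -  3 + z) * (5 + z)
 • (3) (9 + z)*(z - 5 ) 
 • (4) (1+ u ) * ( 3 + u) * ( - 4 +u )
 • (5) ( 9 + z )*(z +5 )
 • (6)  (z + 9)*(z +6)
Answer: 5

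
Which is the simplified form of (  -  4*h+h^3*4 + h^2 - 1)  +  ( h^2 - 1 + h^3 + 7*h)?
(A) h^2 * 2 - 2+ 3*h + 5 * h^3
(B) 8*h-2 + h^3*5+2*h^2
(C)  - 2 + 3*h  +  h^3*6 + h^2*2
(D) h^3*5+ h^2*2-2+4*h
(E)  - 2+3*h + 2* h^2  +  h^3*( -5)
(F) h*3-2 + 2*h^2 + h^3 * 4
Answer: A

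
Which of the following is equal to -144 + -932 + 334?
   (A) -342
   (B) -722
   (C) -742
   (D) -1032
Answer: C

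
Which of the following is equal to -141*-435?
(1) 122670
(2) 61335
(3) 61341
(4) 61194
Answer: 2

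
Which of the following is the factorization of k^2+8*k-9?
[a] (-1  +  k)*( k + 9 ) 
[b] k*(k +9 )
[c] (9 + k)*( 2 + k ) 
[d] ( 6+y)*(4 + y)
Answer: a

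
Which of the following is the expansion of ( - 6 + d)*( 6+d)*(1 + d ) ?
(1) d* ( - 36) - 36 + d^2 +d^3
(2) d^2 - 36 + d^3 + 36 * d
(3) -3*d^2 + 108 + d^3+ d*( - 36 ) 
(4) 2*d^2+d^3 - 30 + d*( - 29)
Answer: 1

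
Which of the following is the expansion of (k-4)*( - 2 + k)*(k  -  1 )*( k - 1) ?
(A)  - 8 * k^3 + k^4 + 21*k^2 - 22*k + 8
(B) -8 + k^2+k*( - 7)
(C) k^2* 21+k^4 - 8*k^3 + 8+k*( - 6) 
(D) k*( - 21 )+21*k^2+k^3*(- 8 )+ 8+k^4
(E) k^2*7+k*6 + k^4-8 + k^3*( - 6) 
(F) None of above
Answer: A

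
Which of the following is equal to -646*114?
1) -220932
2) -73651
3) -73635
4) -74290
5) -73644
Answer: 5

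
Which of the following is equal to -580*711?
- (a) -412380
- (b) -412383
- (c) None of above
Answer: a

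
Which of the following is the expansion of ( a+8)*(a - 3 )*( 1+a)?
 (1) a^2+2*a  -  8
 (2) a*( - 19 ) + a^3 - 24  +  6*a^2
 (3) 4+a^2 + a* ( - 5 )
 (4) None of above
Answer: 2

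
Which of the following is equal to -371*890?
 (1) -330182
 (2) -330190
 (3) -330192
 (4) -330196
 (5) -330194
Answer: 2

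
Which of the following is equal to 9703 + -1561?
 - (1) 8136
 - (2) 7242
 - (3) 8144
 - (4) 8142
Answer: 4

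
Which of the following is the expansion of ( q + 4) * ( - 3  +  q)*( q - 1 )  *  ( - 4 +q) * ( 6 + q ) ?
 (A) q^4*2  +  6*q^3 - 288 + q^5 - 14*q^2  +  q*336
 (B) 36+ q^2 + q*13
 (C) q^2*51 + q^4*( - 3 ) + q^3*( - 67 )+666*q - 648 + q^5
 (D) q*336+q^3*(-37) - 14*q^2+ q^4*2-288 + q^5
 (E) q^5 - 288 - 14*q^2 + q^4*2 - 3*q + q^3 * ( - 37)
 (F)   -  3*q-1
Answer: D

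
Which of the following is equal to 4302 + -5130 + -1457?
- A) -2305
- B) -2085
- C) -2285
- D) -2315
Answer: C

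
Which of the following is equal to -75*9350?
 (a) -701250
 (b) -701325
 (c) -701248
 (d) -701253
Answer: a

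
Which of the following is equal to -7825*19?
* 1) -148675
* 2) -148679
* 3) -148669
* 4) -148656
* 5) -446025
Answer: 1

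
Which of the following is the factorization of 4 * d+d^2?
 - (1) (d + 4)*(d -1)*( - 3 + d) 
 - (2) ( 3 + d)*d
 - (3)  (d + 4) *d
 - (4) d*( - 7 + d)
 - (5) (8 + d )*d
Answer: 3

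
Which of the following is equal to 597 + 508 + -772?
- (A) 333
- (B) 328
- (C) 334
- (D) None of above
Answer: A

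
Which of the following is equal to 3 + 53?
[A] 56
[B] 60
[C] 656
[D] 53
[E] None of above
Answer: A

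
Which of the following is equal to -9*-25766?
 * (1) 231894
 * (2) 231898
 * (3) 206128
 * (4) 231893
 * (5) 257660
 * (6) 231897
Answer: 1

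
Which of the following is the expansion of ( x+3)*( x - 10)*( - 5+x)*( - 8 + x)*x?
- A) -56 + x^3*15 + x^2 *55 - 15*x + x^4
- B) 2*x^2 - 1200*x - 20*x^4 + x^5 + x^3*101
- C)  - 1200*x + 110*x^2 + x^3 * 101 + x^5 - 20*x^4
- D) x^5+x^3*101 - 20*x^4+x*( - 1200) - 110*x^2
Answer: C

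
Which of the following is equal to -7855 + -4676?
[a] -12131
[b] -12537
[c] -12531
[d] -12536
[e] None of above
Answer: c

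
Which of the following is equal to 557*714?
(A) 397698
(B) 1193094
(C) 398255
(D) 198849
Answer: A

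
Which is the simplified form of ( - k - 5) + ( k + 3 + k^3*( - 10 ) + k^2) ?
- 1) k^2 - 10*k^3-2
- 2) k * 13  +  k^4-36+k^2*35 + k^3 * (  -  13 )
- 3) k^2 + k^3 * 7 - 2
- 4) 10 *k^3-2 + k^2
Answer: 1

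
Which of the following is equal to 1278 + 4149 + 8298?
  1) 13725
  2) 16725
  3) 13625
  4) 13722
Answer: 1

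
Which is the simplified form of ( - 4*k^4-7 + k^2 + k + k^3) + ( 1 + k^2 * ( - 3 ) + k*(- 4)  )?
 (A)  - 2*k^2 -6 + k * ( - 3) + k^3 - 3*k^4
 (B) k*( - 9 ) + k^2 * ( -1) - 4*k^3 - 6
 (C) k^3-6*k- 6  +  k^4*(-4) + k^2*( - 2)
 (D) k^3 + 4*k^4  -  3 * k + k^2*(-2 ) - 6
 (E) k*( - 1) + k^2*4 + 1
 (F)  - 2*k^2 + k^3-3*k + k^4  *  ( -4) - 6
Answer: F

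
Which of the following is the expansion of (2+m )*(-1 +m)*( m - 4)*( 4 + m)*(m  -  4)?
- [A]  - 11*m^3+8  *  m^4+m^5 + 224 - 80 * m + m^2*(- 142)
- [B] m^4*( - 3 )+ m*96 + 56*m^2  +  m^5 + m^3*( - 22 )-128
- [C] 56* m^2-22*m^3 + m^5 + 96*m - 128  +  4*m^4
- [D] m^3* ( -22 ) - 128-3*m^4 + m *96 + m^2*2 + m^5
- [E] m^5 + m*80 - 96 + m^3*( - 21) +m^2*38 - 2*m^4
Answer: B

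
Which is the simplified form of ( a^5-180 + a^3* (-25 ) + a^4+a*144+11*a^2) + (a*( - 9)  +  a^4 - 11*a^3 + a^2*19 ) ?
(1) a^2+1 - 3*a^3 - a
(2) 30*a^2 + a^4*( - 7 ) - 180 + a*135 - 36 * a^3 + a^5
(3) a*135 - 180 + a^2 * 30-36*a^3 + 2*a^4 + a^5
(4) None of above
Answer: 3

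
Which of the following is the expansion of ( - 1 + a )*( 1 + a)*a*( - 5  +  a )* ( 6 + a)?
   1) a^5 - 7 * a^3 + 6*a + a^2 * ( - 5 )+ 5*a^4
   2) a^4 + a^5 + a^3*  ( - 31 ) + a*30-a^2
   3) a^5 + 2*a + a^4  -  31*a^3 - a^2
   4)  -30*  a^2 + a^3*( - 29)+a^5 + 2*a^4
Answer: 2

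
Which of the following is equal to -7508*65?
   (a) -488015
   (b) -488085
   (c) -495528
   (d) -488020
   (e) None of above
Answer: d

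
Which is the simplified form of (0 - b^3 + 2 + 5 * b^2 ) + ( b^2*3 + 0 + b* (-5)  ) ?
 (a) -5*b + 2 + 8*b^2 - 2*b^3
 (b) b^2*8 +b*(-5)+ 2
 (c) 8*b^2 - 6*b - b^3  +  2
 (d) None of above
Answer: d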